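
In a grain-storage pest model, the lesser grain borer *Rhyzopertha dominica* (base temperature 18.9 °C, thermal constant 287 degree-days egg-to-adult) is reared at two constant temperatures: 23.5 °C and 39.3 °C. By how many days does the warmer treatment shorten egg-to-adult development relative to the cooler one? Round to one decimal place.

48.3 days

At 23.5 °C: 287 / (23.5 − 18.9) = 287 / 4.6 = 62.391 d.
At 39.3 °C: 287 / (39.3 − 18.9) = 287 / 20.4 = 14.069 d.
Difference = |62.391 − 14.069| = 48.323 ≈ 48.3 days.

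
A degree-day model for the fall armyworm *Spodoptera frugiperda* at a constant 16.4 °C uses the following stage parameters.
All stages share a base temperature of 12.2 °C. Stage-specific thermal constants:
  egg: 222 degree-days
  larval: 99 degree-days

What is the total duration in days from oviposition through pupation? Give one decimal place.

76.4 days

Daily accumulation at 16.4 °C = 16.4 − 12.2 = 4.2 DD/day.
Total K = 222 + 99 = 321 DD.
Total duration = 321 / 4.2 = 76.429 ≈ 76.4 days.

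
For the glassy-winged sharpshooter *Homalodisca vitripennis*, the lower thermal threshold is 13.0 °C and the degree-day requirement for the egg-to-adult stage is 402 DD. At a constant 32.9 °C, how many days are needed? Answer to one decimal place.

Daily accumulation = 32.9 − 13.0 = 19.9 DD/day.
Duration = 402 / 19.9 = 20.201 ≈ 20.2 days.

20.2 days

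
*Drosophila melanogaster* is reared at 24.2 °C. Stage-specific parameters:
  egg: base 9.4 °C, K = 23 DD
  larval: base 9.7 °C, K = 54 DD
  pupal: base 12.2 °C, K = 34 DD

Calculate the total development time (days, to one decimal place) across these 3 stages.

egg: 23 / (24.2 − 9.4) = 23 / 14.8 = 1.554 d.
larval: 54 / (24.2 − 9.7) = 54 / 14.5 = 3.724 d.
pupal: 34 / (24.2 − 12.2) = 34 / 12.0 = 2.833 d.
Sum = 8.112 ≈ 8.1 days.

8.1 days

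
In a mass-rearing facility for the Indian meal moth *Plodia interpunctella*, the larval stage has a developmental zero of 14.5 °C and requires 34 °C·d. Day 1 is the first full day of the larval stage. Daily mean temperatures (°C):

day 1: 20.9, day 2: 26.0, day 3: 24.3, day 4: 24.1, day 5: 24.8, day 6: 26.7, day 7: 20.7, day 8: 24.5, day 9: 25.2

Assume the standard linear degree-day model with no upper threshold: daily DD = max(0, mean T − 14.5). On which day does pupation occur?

Daily DD above 14.5 °C: 6.4, 11.5, 9.8, 9.6, 10.3, 12.2, 6.2, 10.0, 10.7.
Cumulative: 6.4, 17.9, 27.7, 37.3, 47.6, 59.8, 66.0, 76.0, 86.7.
The total first reaches 34 DD on day 4.

day 4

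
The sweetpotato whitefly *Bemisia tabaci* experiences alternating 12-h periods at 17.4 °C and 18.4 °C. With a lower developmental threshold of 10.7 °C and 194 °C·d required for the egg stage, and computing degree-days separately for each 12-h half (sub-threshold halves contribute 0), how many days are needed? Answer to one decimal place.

26.9 days

Day half: max(0, 17.4 − 10.7) × 0.5 = 6.7 × 0.5 = 3.35 DD.
Night half: max(0, 18.4 − 10.7) × 0.5 = 7.7 × 0.5 = 3.85 DD.
Per 24 h: 7.20 DD/day.
Duration = 194 / 7.20 = 26.944 ≈ 26.9 days.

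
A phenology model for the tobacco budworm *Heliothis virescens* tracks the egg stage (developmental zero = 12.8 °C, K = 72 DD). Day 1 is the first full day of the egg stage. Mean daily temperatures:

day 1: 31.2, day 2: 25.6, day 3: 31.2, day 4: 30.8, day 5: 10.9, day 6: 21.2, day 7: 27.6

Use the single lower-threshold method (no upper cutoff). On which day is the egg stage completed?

Daily DD above 12.8 °C: 18.4, 12.8, 18.4, 18.0, 0.0, 8.4, 14.8.
Cumulative: 18.4, 31.2, 49.6, 67.6, 67.6, 76.0, 90.8.
The total first reaches 72 DD on day 6.

day 6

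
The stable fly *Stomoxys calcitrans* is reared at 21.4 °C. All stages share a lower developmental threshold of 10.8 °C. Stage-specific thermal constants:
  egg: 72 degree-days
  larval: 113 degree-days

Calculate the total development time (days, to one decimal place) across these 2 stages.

17.5 days

Daily accumulation at 21.4 °C = 21.4 − 10.8 = 10.6 DD/day.
Total K = 72 + 113 = 185 DD.
Total duration = 185 / 10.6 = 17.453 ≈ 17.5 days.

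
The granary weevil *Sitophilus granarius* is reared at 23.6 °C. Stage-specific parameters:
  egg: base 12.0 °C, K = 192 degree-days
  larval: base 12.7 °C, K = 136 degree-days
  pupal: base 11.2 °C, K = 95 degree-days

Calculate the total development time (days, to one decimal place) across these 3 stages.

egg: 192 / (23.6 − 12.0) = 192 / 11.6 = 16.552 d.
larval: 136 / (23.6 − 12.7) = 136 / 10.9 = 12.477 d.
pupal: 95 / (23.6 − 11.2) = 95 / 12.4 = 7.661 d.
Sum = 36.690 ≈ 36.7 days.

36.7 days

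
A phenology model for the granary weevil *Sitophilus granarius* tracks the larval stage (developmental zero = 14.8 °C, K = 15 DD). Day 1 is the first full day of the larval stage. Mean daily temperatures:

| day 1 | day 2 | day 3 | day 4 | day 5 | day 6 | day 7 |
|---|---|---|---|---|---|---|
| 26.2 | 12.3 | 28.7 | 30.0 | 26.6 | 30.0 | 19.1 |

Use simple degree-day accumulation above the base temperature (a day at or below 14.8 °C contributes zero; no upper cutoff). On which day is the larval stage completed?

Daily DD above 14.8 °C: 11.4, 0.0, 13.9, 15.2, 11.8, 15.2, 4.3.
Cumulative: 11.4, 11.4, 25.3, 40.5, 52.3, 67.5, 71.8.
The total first reaches 15 DD on day 3.

day 3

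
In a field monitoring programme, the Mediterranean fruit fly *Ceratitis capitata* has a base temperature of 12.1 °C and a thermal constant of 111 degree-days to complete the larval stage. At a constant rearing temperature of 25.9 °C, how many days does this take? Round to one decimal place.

8.0 days

Daily accumulation = 25.9 − 12.1 = 13.8 DD/day.
Duration = 111 / 13.8 = 8.043 ≈ 8.0 days.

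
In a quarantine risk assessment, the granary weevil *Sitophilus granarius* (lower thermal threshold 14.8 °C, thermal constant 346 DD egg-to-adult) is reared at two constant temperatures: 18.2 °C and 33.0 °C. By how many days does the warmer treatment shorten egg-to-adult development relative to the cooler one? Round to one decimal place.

At 18.2 °C: 346 / (18.2 − 14.8) = 346 / 3.4 = 101.765 d.
At 33.0 °C: 346 / (33.0 − 14.8) = 346 / 18.2 = 19.011 d.
Difference = |101.765 − 19.011| = 82.754 ≈ 82.8 days.

82.8 days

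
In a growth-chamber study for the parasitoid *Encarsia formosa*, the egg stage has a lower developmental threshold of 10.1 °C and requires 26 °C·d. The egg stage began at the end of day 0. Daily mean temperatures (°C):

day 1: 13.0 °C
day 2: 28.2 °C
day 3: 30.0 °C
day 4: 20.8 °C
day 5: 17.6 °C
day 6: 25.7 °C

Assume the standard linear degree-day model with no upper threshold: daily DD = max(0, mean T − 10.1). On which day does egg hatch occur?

Daily DD above 10.1 °C: 2.9, 18.1, 19.9, 10.7, 7.5, 15.6.
Cumulative: 2.9, 21.0, 40.9, 51.6, 59.1, 74.7.
The total first reaches 26 DD on day 3.

day 3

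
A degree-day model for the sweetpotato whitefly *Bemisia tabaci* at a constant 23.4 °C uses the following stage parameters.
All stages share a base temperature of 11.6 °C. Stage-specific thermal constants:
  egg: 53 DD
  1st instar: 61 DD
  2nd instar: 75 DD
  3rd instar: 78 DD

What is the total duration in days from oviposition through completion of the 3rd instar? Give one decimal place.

Daily accumulation at 23.4 °C = 23.4 − 11.6 = 11.8 DD/day.
Total K = 53 + 61 + 75 + 78 = 267 DD.
Total duration = 267 / 11.8 = 22.627 ≈ 22.6 days.

22.6 days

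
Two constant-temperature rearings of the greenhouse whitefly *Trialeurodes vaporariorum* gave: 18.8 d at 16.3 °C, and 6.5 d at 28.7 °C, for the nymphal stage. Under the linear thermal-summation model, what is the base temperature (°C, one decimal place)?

Equal thermal constants: D₁(T₁ − T_b) = D₂(T₂ − T_b).
18.8·(16.3 − T_b) = 6.5·(28.7 − T_b)
T_b = (18.8·16.3 − 6.5·28.7) / (18.8 − 6.5) = 119.89 / 12.3 = 9.747 °C ≈ 9.7 °C.

9.7 °C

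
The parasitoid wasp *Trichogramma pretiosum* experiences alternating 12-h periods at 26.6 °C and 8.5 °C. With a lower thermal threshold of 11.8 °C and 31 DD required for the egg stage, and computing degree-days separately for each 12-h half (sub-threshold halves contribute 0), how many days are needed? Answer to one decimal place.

Day half: max(0, 26.6 − 11.8) × 0.5 = 14.8 × 0.5 = 7.40 DD.
Night half: max(0, 8.5 − 11.8) × 0.5 = 0.0 × 0.5 = 0.00 DD.
Per 24 h: 7.40 DD/day.
Duration = 31 / 7.40 = 4.189 ≈ 4.2 days.

4.2 days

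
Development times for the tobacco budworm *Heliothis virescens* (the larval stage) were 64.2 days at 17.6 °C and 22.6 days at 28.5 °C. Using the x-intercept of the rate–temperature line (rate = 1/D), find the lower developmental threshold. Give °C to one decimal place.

Linear rate model ⇒ the product D·(T − T_b) is constant across temperatures.
64.2·(17.6 − T_b) = 22.6·(28.5 − T_b)
T_b = (64.2·17.6 − 22.6·28.5) / (64.2 − 22.6) = 485.82 / 41.6 = 11.678 °C ≈ 11.7 °C.

11.7 °C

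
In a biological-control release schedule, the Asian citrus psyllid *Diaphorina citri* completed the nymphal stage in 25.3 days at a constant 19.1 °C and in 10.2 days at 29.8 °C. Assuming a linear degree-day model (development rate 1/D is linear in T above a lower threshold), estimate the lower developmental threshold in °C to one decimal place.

11.9 °C

Linear rate model ⇒ the product D·(T − T_b) is constant across temperatures.
25.3·(19.1 − T_b) = 10.2·(29.8 − T_b)
T_b = (25.3·19.1 − 10.2·29.8) / (25.3 − 10.2) = 179.27 / 15.1 = 11.872 °C ≈ 11.9 °C.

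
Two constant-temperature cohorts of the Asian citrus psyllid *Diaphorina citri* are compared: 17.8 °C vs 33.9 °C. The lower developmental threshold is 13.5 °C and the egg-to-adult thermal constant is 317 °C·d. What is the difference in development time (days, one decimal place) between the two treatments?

At 17.8 °C: 317 / (17.8 − 13.5) = 317 / 4.3 = 73.721 d.
At 33.9 °C: 317 / (33.9 − 13.5) = 317 / 20.4 = 15.539 d.
Difference = |73.721 − 15.539| = 58.182 ≈ 58.2 days.

58.2 days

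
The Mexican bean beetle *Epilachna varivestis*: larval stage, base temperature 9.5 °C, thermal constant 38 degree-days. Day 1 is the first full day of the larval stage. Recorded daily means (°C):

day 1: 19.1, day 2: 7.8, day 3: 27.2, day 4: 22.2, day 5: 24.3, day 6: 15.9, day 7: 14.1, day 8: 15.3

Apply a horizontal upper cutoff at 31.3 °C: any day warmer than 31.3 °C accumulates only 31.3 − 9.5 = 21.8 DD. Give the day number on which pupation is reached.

day 4

Daily DD above 9.5 °C (capped at 21.8): 9.6, 0.0, 17.7, 12.7, 14.8, 6.4, 4.6, 5.8.
Cumulative: 9.6, 9.6, 27.3, 40.0, 54.8, 61.2, 65.8, 71.6.
The total first reaches 38 DD on day 4.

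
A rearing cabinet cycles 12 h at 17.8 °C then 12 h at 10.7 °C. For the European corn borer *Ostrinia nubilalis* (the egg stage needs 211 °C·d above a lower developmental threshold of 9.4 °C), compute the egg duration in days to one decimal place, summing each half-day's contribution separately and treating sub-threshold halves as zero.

Day half: max(0, 17.8 − 9.4) × 0.5 = 8.4 × 0.5 = 4.20 DD.
Night half: max(0, 10.7 − 9.4) × 0.5 = 1.3 × 0.5 = 0.65 DD.
Per 24 h: 4.85 DD/day.
Duration = 211 / 4.85 = 43.505 ≈ 43.5 days.

43.5 days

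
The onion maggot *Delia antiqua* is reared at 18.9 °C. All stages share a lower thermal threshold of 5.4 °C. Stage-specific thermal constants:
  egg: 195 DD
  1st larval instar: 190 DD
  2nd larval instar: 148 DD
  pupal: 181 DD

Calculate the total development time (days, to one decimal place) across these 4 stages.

Daily accumulation at 18.9 °C = 18.9 − 5.4 = 13.5 DD/day.
Total K = 195 + 190 + 148 + 181 = 714 DD.
Total duration = 714 / 13.5 = 52.889 ≈ 52.9 days.

52.9 days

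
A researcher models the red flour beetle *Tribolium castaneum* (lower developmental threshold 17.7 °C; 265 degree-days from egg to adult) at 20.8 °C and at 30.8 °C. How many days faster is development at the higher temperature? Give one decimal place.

65.3 days

At 20.8 °C: 265 / (20.8 − 17.7) = 265 / 3.1 = 85.484 d.
At 30.8 °C: 265 / (30.8 − 17.7) = 265 / 13.1 = 20.229 d.
Difference = |85.484 − 20.229| = 65.255 ≈ 65.3 days.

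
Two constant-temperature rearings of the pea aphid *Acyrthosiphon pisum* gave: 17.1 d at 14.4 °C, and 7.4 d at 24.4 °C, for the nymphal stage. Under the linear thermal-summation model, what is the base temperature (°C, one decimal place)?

6.8 °C

Equal thermal constants: D₁(T₁ − T_b) = D₂(T₂ − T_b).
17.1·(14.4 − T_b) = 7.4·(24.4 − T_b)
T_b = (17.1·14.4 − 7.4·24.4) / (17.1 − 7.4) = 65.68 / 9.7 = 6.771 °C ≈ 6.8 °C.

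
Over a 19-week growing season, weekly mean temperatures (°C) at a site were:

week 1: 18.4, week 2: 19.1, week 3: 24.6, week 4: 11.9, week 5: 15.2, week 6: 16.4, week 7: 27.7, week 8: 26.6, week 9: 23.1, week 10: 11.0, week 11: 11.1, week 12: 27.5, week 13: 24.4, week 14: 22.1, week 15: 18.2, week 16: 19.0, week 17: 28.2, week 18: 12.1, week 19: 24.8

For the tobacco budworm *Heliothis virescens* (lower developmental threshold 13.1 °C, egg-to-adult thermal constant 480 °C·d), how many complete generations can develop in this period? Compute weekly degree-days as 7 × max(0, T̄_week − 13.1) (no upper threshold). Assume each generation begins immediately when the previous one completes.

Weekly DD (7 × max(0, T̄ − 13.1)): 37.1, 42.0, 80.5, 0.0, 14.7, 23.1, 102.2, 94.5, 70.0, 0.0, 0.0, 100.8, 79.1, 63.0, 35.7, 41.3, 105.7, 0.0, 81.9.
Season total = 971.6 DD.
Complete generations = ⌊971.6 / 480⌋ = 2.

2 generations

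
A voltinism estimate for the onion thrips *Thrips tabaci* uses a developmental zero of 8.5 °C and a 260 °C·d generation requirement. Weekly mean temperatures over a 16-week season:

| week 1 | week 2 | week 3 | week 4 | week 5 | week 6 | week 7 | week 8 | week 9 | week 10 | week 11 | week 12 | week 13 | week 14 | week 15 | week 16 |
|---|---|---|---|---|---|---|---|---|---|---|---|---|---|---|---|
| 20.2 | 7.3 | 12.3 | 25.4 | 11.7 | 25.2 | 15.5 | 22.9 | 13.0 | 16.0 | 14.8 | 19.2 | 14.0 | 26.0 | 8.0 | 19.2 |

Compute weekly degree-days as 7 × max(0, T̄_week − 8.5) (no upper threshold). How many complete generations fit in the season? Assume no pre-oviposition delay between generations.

3 generations

Weekly DD (7 × max(0, T̄ − 8.5)): 81.9, 0.0, 26.6, 118.3, 22.4, 116.9, 49.0, 100.8, 31.5, 52.5, 44.1, 74.9, 38.5, 122.5, 0.0, 74.9.
Season total = 954.8 DD.
Complete generations = ⌊954.8 / 260⌋ = 3.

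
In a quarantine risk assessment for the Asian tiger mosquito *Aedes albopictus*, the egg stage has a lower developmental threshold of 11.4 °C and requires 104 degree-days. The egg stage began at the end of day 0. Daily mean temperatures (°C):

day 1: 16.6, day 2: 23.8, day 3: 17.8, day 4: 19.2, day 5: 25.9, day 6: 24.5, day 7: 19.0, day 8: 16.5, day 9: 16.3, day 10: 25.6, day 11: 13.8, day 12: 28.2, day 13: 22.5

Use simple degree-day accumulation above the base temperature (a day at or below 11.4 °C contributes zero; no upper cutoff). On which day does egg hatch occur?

Daily DD above 11.4 °C: 5.2, 12.4, 6.4, 7.8, 14.5, 13.1, 7.6, 5.1, 4.9, 14.2, 2.4, 16.8, 11.1.
Cumulative: 5.2, 17.6, 24.0, 31.8, 46.3, 59.4, 67.0, 72.1, 77.0, 91.2, 93.6, 110.4, 121.5.
The total first reaches 104 DD on day 12.

day 12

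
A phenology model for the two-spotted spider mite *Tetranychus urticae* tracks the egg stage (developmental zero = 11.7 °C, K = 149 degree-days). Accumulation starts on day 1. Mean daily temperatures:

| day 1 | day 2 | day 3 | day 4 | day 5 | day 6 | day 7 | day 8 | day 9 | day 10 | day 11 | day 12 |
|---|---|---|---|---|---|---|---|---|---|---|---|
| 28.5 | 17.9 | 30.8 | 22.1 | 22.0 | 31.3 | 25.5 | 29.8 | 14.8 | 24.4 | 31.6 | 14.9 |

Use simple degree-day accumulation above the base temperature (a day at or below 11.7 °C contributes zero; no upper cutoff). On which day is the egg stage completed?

day 11

Daily DD above 11.7 °C: 16.8, 6.2, 19.1, 10.4, 10.3, 19.6, 13.8, 18.1, 3.1, 12.7, 19.9, 3.2.
Cumulative: 16.8, 23.0, 42.1, 52.5, 62.8, 82.4, 96.2, 114.3, 117.4, 130.1, 150.0, 153.2.
The total first reaches 149 DD on day 11.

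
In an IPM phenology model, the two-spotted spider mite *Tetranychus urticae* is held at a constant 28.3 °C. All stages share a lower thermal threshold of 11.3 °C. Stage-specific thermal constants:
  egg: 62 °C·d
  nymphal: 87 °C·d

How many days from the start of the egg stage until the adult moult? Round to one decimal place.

8.8 days

Daily accumulation at 28.3 °C = 28.3 − 11.3 = 17.0 DD/day.
Total K = 62 + 87 = 149 DD.
Total duration = 149 / 17.0 = 8.765 ≈ 8.8 days.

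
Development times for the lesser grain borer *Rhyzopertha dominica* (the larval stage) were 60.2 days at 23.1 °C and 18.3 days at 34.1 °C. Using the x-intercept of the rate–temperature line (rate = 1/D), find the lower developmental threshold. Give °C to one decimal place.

18.3 °C

Equal thermal constants: D₁(T₁ − T_b) = D₂(T₂ − T_b).
60.2·(23.1 − T_b) = 18.3·(34.1 − T_b)
T_b = (60.2·23.1 − 18.3·34.1) / (60.2 − 18.3) = 766.59 / 41.9 = 18.296 °C ≈ 18.3 °C.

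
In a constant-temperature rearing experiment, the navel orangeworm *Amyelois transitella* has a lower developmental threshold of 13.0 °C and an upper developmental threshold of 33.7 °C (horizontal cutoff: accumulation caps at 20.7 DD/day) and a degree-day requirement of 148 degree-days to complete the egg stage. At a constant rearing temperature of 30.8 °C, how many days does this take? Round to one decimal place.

Daily accumulation = 30.8 − 13.0 = 17.8 DD/day.
Duration = 148 / 17.8 = 8.315 ≈ 8.3 days.

8.3 days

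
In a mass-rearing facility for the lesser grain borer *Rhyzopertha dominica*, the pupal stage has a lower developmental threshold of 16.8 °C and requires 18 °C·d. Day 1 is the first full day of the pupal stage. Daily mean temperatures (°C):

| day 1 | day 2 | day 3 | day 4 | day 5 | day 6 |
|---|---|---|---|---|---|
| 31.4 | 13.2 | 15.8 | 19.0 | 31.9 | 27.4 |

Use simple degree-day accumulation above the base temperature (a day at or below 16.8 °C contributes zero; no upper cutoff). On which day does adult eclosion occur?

day 5

Daily DD above 16.8 °C: 14.6, 0.0, 0.0, 2.2, 15.1, 10.6.
Cumulative: 14.6, 14.6, 14.6, 16.8, 31.9, 42.5.
The total first reaches 18 DD on day 5.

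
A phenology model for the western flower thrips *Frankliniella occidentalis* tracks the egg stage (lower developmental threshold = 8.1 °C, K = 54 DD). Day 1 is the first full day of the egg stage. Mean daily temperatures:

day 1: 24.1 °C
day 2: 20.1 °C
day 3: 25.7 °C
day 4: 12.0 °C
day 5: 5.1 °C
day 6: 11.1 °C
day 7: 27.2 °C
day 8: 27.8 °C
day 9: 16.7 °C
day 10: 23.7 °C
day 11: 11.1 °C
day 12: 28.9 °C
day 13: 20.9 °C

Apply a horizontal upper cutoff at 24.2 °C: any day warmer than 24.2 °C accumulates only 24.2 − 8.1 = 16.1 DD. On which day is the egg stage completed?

day 7

Daily DD above 8.1 °C (capped at 16.1): 16.0, 12.0, 16.1, 3.9, 0.0, 3.0, 16.1, 16.1, 8.6, 15.6, 3.0, 16.1, 12.8.
Cumulative: 16.0, 28.0, 44.1, 48.0, 48.0, 51.0, 67.1, 83.2, 91.8, 107.4, 110.4, 126.5, 139.3.
The total first reaches 54 DD on day 7.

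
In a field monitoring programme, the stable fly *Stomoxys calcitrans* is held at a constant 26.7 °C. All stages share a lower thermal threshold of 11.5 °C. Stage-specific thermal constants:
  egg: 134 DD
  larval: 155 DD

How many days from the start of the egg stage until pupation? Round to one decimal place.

19.0 days

Daily accumulation at 26.7 °C = 26.7 − 11.5 = 15.2 DD/day.
Total K = 134 + 155 = 289 DD.
Total duration = 289 / 15.2 = 19.013 ≈ 19.0 days.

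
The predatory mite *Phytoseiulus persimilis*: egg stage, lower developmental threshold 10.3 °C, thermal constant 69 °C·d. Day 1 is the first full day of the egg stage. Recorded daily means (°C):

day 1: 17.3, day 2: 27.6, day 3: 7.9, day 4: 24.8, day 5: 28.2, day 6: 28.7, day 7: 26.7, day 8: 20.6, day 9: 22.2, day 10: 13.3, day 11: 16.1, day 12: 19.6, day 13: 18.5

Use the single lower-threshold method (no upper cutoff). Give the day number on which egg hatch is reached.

day 6

Daily DD above 10.3 °C: 7.0, 17.3, 0.0, 14.5, 17.9, 18.4, 16.4, 10.3, 11.9, 3.0, 5.8, 9.3, 8.2.
Cumulative: 7.0, 24.3, 24.3, 38.8, 56.7, 75.1, 91.5, 101.8, 113.7, 116.7, 122.5, 131.8, 140.0.
The total first reaches 69 DD on day 6.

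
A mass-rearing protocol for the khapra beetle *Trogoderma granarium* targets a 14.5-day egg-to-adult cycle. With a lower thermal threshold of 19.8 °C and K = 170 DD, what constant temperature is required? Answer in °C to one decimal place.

31.5 °C

Required daily accumulation = 170 / 14.5 = 11.724 DD/day.
T = T_base + 11.724 = 19.8 + 11.724 = 31.524 ≈ 31.5 °C.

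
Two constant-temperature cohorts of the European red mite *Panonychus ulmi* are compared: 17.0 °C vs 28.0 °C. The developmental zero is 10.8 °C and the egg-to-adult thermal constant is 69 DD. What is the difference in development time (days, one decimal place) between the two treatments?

7.1 days

At 17.0 °C: 69 / (17.0 − 10.8) = 69 / 6.2 = 11.129 d.
At 28.0 °C: 69 / (28.0 − 10.8) = 69 / 17.2 = 4.012 d.
Difference = |11.129 − 4.012| = 7.117 ≈ 7.1 days.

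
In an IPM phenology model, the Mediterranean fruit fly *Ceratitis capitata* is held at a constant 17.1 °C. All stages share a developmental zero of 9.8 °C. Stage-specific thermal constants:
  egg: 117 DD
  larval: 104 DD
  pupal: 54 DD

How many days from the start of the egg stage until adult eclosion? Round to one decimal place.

Daily accumulation at 17.1 °C = 17.1 − 9.8 = 7.3 DD/day.
Total K = 117 + 104 + 54 = 275 DD.
Total duration = 275 / 7.3 = 37.671 ≈ 37.7 days.

37.7 days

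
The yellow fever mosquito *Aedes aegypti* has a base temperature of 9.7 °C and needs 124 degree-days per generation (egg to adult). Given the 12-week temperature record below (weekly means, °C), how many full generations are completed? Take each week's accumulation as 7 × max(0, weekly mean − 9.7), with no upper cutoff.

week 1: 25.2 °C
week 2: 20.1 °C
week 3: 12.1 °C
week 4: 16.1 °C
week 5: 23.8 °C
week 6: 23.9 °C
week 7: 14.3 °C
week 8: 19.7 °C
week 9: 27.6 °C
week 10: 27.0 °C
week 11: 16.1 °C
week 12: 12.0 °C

6 generations

Weekly DD (7 × max(0, T̄ − 9.7)): 108.5, 72.8, 16.8, 44.8, 98.7, 99.4, 32.2, 70.0, 125.3, 121.1, 44.8, 16.1.
Season total = 850.5 DD.
Complete generations = ⌊850.5 / 124⌋ = 6.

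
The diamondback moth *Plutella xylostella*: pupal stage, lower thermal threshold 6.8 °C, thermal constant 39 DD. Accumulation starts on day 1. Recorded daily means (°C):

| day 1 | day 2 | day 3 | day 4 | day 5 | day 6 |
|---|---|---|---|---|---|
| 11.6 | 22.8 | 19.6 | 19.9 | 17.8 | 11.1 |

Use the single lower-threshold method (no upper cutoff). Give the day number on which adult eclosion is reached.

day 4

Daily DD above 6.8 °C: 4.8, 16.0, 12.8, 13.1, 11.0, 4.3.
Cumulative: 4.8, 20.8, 33.6, 46.7, 57.7, 62.0.
The total first reaches 39 DD on day 4.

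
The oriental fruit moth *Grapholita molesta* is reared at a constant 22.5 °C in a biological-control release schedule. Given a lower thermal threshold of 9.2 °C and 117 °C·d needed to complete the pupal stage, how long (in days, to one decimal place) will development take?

Daily accumulation = 22.5 − 9.2 = 13.3 DD/day.
Duration = 117 / 13.3 = 8.797 ≈ 8.8 days.

8.8 days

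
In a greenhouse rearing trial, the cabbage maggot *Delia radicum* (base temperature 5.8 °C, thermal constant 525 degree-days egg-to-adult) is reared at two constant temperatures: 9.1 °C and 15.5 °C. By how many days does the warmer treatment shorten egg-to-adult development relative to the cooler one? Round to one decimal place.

At 9.1 °C: 525 / (9.1 − 5.8) = 525 / 3.3 = 159.091 d.
At 15.5 °C: 525 / (15.5 − 5.8) = 525 / 9.7 = 54.124 d.
Difference = |159.091 − 54.124| = 104.967 ≈ 105.0 days.

105.0 days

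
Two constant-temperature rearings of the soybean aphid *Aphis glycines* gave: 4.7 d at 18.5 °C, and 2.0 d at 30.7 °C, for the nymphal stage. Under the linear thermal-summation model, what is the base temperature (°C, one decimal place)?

Linear rate model ⇒ the product D·(T − T_b) is constant across temperatures.
4.7·(18.5 − T_b) = 2.0·(30.7 − T_b)
T_b = (4.7·18.5 − 2.0·30.7) / (4.7 − 2.0) = 25.55 / 2.7 = 9.463 °C ≈ 9.5 °C.

9.5 °C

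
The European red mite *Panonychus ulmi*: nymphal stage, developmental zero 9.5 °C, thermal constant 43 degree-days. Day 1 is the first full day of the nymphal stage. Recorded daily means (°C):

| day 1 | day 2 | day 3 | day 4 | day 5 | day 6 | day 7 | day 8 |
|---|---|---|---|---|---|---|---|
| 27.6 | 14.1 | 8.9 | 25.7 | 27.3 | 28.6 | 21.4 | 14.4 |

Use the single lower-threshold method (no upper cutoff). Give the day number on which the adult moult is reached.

Daily DD above 9.5 °C: 18.1, 4.6, 0.0, 16.2, 17.8, 19.1, 11.9, 4.9.
Cumulative: 18.1, 22.7, 22.7, 38.9, 56.7, 75.8, 87.7, 92.6.
The total first reaches 43 DD on day 5.

day 5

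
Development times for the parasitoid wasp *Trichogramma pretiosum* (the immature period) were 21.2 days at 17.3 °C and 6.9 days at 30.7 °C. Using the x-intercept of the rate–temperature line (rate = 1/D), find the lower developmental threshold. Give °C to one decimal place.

10.8 °C

Equal thermal constants: D₁(T₁ − T_b) = D₂(T₂ − T_b).
21.2·(17.3 − T_b) = 6.9·(30.7 − T_b)
T_b = (21.2·17.3 − 6.9·30.7) / (21.2 − 6.9) = 154.93 / 14.3 = 10.834 °C ≈ 10.8 °C.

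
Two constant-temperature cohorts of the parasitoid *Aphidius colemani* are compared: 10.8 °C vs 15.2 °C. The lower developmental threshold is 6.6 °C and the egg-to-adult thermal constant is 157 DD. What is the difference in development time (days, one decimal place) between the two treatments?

At 10.8 °C: 157 / (10.8 − 6.6) = 157 / 4.2 = 37.381 d.
At 15.2 °C: 157 / (15.2 − 6.6) = 157 / 8.6 = 18.256 d.
Difference = |37.381 − 18.256| = 19.125 ≈ 19.1 days.

19.1 days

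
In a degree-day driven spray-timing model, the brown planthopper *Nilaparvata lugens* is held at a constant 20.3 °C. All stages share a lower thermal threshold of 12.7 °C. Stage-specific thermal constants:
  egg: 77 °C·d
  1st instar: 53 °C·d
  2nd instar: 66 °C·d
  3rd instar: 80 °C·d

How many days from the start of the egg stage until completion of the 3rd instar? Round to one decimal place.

Daily accumulation at 20.3 °C = 20.3 − 12.7 = 7.6 DD/day.
Total K = 77 + 53 + 66 + 80 = 276 DD.
Total duration = 276 / 7.6 = 36.316 ≈ 36.3 days.

36.3 days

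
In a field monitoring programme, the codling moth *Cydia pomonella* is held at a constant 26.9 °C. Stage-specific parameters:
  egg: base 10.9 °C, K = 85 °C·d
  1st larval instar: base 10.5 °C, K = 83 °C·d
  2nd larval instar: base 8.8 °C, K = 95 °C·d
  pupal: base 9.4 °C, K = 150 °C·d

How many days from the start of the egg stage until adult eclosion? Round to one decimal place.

egg: 85 / (26.9 − 10.9) = 85 / 16.0 = 5.313 d.
1st larval instar: 83 / (26.9 − 10.5) = 83 / 16.4 = 5.061 d.
2nd larval instar: 95 / (26.9 − 8.8) = 95 / 18.1 = 5.249 d.
pupal: 150 / (26.9 − 9.4) = 150 / 17.5 = 8.571 d.
Sum = 24.194 ≈ 24.2 days.

24.2 days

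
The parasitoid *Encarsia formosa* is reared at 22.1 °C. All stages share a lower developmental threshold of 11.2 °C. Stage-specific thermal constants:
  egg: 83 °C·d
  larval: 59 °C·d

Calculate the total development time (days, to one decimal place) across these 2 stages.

13.0 days

Daily accumulation at 22.1 °C = 22.1 − 11.2 = 10.9 DD/day.
Total K = 83 + 59 = 142 DD.
Total duration = 142 / 10.9 = 13.028 ≈ 13.0 days.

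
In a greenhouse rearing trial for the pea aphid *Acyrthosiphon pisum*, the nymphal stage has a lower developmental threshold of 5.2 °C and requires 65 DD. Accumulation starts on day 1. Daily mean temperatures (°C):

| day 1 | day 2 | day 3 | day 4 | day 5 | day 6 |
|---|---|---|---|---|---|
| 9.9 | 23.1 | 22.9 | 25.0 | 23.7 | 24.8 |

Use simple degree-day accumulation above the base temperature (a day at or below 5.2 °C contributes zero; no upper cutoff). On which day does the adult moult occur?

day 5

Daily DD above 5.2 °C: 4.7, 17.9, 17.7, 19.8, 18.5, 19.6.
Cumulative: 4.7, 22.6, 40.3, 60.1, 78.6, 98.2.
The total first reaches 65 DD on day 5.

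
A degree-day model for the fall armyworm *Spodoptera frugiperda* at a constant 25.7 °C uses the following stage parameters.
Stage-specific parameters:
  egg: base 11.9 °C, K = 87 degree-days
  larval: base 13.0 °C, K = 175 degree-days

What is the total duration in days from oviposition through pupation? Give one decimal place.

20.1 days

egg: 87 / (25.7 − 11.9) = 87 / 13.8 = 6.304 d.
larval: 175 / (25.7 − 13.0) = 175 / 12.7 = 13.780 d.
Sum = 20.084 ≈ 20.1 days.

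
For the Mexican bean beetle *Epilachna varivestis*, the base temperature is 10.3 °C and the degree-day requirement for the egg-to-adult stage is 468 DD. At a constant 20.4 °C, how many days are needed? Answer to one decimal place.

46.3 days

Daily accumulation = 20.4 − 10.3 = 10.1 DD/day.
Duration = 468 / 10.1 = 46.337 ≈ 46.3 days.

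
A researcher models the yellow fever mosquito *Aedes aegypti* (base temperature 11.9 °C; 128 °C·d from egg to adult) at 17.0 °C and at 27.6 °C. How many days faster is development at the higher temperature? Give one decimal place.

16.9 days

At 17.0 °C: 128 / (17.0 − 11.9) = 128 / 5.1 = 25.098 d.
At 27.6 °C: 128 / (27.6 − 11.9) = 128 / 15.7 = 8.153 d.
Difference = |25.098 − 8.153| = 16.945 ≈ 16.9 days.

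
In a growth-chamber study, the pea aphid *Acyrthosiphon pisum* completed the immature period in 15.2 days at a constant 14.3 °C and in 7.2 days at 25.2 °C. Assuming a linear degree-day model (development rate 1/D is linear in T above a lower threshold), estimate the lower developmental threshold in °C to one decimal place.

Under the model K = D·(T − T_b), so D₁·(T₁ − T_b) = D₂·(T₂ − T_b).
15.2·(14.3 − T_b) = 7.2·(25.2 − T_b)
T_b = (15.2·14.3 − 7.2·25.2) / (15.2 − 7.2) = 35.92 / 8.0 = 4.490 °C ≈ 4.5 °C.

4.5 °C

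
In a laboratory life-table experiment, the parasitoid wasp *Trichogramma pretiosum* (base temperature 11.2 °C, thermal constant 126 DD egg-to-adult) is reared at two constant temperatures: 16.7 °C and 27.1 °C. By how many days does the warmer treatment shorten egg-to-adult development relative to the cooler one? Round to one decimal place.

15.0 days

At 16.7 °C: 126 / (16.7 − 11.2) = 126 / 5.5 = 22.909 d.
At 27.1 °C: 126 / (27.1 − 11.2) = 126 / 15.9 = 7.925 d.
Difference = |22.909 − 7.925| = 14.985 ≈ 15.0 days.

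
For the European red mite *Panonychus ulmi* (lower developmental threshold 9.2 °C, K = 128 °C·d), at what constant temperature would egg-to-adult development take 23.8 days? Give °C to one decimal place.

14.6 °C

Required daily accumulation = 128 / 23.8 = 5.378 DD/day.
T = T_base + 5.378 = 9.2 + 5.378 = 14.578 ≈ 14.6 °C.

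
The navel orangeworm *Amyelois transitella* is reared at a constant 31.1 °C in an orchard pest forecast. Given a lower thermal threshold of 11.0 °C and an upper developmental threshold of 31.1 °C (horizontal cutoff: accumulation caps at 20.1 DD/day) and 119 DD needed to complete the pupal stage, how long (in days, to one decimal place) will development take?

Daily accumulation = 31.1 − 11.0 = 20.1 DD/day.
Duration = 119 / 20.1 = 5.920 ≈ 5.9 days.

5.9 days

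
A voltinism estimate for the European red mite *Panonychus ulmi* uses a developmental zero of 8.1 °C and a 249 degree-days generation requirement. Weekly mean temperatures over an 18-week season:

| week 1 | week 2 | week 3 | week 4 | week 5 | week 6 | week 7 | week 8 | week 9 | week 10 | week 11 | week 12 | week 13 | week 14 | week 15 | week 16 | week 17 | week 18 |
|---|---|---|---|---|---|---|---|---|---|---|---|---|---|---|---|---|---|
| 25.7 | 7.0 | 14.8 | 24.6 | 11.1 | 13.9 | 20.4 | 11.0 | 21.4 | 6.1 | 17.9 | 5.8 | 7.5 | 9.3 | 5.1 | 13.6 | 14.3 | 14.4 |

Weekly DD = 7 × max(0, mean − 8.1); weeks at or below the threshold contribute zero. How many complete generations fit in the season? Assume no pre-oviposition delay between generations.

Weekly DD (7 × max(0, T̄ − 8.1)): 123.2, 0.0, 46.9, 115.5, 21.0, 40.6, 86.1, 20.3, 93.1, 0.0, 68.6, 0.0, 0.0, 8.4, 0.0, 38.5, 43.4, 44.1.
Season total = 749.7 DD.
Complete generations = ⌊749.7 / 249⌋ = 3.

3 generations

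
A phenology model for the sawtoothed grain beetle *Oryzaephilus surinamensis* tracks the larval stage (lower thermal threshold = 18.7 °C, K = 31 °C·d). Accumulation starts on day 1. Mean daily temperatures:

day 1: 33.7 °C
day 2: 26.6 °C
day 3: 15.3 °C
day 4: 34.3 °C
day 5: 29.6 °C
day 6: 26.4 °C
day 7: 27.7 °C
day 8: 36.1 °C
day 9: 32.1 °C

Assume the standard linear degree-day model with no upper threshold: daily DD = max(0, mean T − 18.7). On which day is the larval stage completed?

Daily DD above 18.7 °C: 15.0, 7.9, 0.0, 15.6, 10.9, 7.7, 9.0, 17.4, 13.4.
Cumulative: 15.0, 22.9, 22.9, 38.5, 49.4, 57.1, 66.1, 83.5, 96.9.
The total first reaches 31 DD on day 4.

day 4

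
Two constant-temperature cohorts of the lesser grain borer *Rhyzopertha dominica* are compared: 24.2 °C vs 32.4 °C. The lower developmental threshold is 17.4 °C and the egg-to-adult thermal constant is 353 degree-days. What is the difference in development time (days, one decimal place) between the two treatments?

28.4 days

At 24.2 °C: 353 / (24.2 − 17.4) = 353 / 6.8 = 51.912 d.
At 32.4 °C: 353 / (32.4 − 17.4) = 353 / 15.0 = 23.533 d.
Difference = |51.912 − 23.533| = 28.378 ≈ 28.4 days.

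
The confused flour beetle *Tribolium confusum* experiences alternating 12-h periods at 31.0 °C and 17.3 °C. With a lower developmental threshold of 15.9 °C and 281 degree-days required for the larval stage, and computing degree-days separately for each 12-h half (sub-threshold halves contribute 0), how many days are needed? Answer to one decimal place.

34.1 days

Day half: max(0, 31.0 − 15.9) × 0.5 = 15.1 × 0.5 = 7.55 DD.
Night half: max(0, 17.3 − 15.9) × 0.5 = 1.4 × 0.5 = 0.70 DD.
Per 24 h: 8.25 DD/day.
Duration = 281 / 8.25 = 34.061 ≈ 34.1 days.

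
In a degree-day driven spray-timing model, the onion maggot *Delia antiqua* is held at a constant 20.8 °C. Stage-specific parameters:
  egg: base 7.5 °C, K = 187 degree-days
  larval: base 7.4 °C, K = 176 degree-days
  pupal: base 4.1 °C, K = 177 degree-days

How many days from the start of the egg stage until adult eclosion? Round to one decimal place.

egg: 187 / (20.8 − 7.5) = 187 / 13.3 = 14.060 d.
larval: 176 / (20.8 − 7.4) = 176 / 13.4 = 13.134 d.
pupal: 177 / (20.8 − 4.1) = 177 / 16.7 = 10.599 d.
Sum = 37.793 ≈ 37.8 days.

37.8 days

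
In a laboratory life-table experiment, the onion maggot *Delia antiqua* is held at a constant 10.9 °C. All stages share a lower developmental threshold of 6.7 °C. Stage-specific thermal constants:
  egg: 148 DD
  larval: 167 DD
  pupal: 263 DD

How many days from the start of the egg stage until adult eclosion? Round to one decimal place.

Daily accumulation at 10.9 °C = 10.9 − 6.7 = 4.2 DD/day.
Total K = 148 + 167 + 263 = 578 DD.
Total duration = 578 / 4.2 = 137.619 ≈ 137.6 days.

137.6 days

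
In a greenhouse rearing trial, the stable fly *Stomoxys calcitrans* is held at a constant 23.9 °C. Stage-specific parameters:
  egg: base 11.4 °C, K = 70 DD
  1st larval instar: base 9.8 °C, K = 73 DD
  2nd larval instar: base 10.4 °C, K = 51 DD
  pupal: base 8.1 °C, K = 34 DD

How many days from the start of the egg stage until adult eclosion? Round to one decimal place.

egg: 70 / (23.9 − 11.4) = 70 / 12.5 = 5.600 d.
1st larval instar: 73 / (23.9 − 9.8) = 73 / 14.1 = 5.177 d.
2nd larval instar: 51 / (23.9 − 10.4) = 51 / 13.5 = 3.778 d.
pupal: 34 / (23.9 − 8.1) = 34 / 15.8 = 2.152 d.
Sum = 16.707 ≈ 16.7 days.

16.7 days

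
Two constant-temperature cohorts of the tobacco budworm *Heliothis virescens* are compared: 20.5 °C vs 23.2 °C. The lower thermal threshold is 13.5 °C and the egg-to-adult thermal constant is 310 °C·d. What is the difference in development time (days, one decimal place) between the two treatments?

At 20.5 °C: 310 / (20.5 − 13.5) = 310 / 7.0 = 44.286 d.
At 23.2 °C: 310 / (23.2 − 13.5) = 310 / 9.7 = 31.959 d.
Difference = |44.286 − 31.959| = 12.327 ≈ 12.3 days.

12.3 days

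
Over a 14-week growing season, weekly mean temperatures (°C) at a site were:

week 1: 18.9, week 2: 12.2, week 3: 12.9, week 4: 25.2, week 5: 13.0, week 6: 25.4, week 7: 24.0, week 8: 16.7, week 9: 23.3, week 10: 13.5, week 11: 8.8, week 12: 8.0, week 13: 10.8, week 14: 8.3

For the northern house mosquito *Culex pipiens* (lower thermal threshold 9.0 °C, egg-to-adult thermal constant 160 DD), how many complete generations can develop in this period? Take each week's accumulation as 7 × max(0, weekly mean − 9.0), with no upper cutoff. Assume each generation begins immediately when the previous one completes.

Weekly DD (7 × max(0, T̄ − 9.0)): 69.3, 22.4, 27.3, 113.4, 28.0, 114.8, 105.0, 53.9, 100.1, 31.5, 0.0, 0.0, 12.6, 0.0.
Season total = 678.3 DD.
Complete generations = ⌊678.3 / 160⌋ = 4.

4 generations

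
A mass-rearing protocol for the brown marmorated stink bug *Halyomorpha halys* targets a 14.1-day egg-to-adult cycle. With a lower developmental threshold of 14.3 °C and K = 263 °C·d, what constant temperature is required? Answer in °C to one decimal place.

Required daily accumulation = 263 / 14.1 = 18.652 DD/day.
T = T_base + 18.652 = 14.3 + 18.652 = 32.952 ≈ 33.0 °C.

33.0 °C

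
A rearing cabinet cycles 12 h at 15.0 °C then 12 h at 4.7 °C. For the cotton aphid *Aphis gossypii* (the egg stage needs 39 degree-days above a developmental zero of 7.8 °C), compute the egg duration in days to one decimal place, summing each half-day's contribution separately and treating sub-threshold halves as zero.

Day half: max(0, 15.0 − 7.8) × 0.5 = 7.2 × 0.5 = 3.60 DD.
Night half: max(0, 4.7 − 7.8) × 0.5 = 0.0 × 0.5 = 0.00 DD.
Per 24 h: 3.60 DD/day.
Duration = 39 / 3.60 = 10.833 ≈ 10.8 days.

10.8 days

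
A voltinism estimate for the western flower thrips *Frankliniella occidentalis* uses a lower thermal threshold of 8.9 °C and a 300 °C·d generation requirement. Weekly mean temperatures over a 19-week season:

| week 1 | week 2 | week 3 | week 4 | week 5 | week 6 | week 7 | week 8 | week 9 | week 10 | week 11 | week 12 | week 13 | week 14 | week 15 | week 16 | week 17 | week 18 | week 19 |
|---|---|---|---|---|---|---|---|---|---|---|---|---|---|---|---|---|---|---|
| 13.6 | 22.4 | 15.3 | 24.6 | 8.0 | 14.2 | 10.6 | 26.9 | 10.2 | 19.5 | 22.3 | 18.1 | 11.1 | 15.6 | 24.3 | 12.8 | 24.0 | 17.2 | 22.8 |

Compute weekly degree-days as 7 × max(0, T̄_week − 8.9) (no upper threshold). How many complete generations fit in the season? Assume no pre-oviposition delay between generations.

3 generations

Weekly DD (7 × max(0, T̄ − 8.9)): 32.9, 94.5, 44.8, 109.9, 0.0, 37.1, 11.9, 126.0, 9.1, 74.2, 93.8, 64.4, 15.4, 46.9, 107.8, 27.3, 105.7, 58.1, 97.3.
Season total = 1157.1 DD.
Complete generations = ⌊1157.1 / 300⌋ = 3.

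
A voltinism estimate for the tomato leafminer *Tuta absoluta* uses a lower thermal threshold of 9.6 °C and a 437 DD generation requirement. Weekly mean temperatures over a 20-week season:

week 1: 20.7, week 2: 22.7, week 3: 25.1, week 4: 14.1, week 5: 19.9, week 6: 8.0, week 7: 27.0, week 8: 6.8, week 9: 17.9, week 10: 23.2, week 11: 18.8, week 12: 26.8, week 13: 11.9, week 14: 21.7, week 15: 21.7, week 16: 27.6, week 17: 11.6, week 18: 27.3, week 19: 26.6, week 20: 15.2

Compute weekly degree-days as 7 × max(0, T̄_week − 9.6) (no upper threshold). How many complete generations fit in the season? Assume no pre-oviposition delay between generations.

Weekly DD (7 × max(0, T̄ − 9.6)): 77.7, 91.7, 108.5, 31.5, 72.1, 0.0, 121.8, 0.0, 58.1, 95.2, 64.4, 120.4, 16.1, 84.7, 84.7, 126.0, 14.0, 123.9, 119.0, 39.2.
Season total = 1449.0 DD.
Complete generations = ⌊1449.0 / 437⌋ = 3.

3 generations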